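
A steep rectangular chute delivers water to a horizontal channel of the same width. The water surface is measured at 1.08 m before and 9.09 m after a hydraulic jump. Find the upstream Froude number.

For a rectangular channel the momentum equation gives q² = ½·g·y₁·y₂·(y₁ + y₂) = ½×9.81×1.08×9.09×10.2 = 490.
q = √490 = 22.1 m²/s.
V₁ = q/y₁ = 20.5 m/s; Fr₁ = V₁/√(g·y₁) = 6.30.

Fr₁ = 6.30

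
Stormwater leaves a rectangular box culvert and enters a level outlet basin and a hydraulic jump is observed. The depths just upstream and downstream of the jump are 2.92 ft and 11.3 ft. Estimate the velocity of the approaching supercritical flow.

V₁ = 29.8 ft/s

For a rectangular channel the momentum equation gives q² = ½·g·y₁·y₂·(y₁ + y₂) = ½×32.2×2.92×11.3×14.2 = 7554.
q = √7554 = 86.9 ft²/s.
V₁ = q/y₁ = 86.9/2.92 = 29.8 ft/s.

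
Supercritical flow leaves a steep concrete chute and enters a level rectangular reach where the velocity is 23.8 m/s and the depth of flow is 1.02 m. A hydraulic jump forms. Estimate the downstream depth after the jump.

y₂ = 10.4 m

Fr₁ = V₁/√(g·y₁) = 23.8/√(9.81×1.02) = 7.52.
Conjugate-depth relation: y₂/y₁ = ½[√(1 + 8Fr₁²) − 1] = ½[√453.9 − 1] = 10.2.
y₂ = 10.2 × 1.02 = 10.4 m.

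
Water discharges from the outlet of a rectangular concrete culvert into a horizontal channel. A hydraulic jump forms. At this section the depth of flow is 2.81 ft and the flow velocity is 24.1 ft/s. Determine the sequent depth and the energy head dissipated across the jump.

y₂ = 8.76 ft; ΔE = 2.14 ft

Fr₁ = V₁/√(g·y₁) = 24.1/√(32.2×2.81) = 2.53.
From the momentum equation for a rectangular channel, y₂/y₁ = ½[√(1 + 8Fr₁²) − 1] = ½[√52.35 − 1] = 3.12.
y₂ = 3.12 × 2.81 = 8.76 ft.
q = V₁·y₁ = 24.1 × 2.81 = 67.7 ft²/s. V₂ = q/y₂ = 67.7/8.76 = 7.73 ft/s. E₁ = y₁ + V₁²/2g = 11.8 ft; E₂ = y₂ + V₂²/2g = 9.69 ft. ΔE = E₁ − E₂ = 2.14 ft.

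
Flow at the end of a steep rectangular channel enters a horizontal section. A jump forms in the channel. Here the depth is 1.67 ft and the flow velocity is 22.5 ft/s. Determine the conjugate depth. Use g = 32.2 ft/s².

y₂ = 6.46 ft

Fr₁ = V₁/√(g·y₁) = 22.5/√(32.2×1.67) = 3.07.
Bélanger equation: y₂/y₁ = ½[√(1 + 8Fr₁²) − 1] = ½[√76.32 − 1] = 3.87.
y₂ = 3.87 × 1.67 = 6.46 ft.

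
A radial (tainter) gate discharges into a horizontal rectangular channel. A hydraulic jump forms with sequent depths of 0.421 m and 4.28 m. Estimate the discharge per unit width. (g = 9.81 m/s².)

For a rectangular channel the momentum equation gives q² = ½·g·y₁·y₂·(y₁ + y₂) = ½×9.81×0.421×4.28×4.70 = 41.5.
q = √41.5 = 6.45 m²/s.

q = 6.45 m²/s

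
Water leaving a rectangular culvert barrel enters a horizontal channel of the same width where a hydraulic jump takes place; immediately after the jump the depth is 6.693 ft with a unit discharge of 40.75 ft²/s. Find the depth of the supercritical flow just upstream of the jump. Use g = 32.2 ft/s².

y₁ = 1.812 ft

V₂ = q/y₂ = 40.75/6.693 = 6.088 ft/s; Fr₂ = V₂/√(g·y₂) = 0.4147.
Since the conjugate-depth ratio holds either way, y₁/y₂ = ½[√(1 + 8Fr₂²) − 1] = ½[√2.3760 − 1] = 0.2707.
y₁ = 0.2707 × 6.693 = 1.812 ft.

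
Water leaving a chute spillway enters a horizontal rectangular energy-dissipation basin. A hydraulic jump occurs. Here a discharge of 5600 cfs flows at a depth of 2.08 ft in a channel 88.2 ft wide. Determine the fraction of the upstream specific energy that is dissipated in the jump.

ΔE/E₁ = 0.359 (35.9%)

q = Q/b = 5600/88.2 = 63.5 ft²/s; V₁ = q/y₁ = 30.5 ft/s. Fr₁ = V₁/√(g·y₁) = 3.73.
Sequent-depth ratio: y₂/y₁ = ½[√(1 + 8Fr₁²) − 1] = ½[√112.3 − 1] = 4.80.
y₂ = 4.80 × 2.08 = 9.98 ft.
E₁ = y₁ + V₁²/2g = 16.5 ft. ΔE = (y₂ − y₁)³/(4y₁y₂) = 5.94 ft. ΔE/E₁ = 5.94/16.5 = 0.359.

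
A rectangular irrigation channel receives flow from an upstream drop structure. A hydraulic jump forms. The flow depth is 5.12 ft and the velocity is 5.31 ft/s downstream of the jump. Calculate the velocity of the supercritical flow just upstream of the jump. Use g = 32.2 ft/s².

V₁ = 19.7 ft/s

Fr₂ = V₂/√(g·y₂) = 5.31/√(32.2×5.12) = 0.414.
The Bélanger relation is symmetric: y₁/y₂ = ½[√(1 + 8Fr₂²) − 1] = ½[√2.368 − 1] = 0.269.
y₁ = 0.269 × 5.12 = 1.38 ft.
V₁ = q/y₁ = 27.2/1.38 = 19.7 ft/s.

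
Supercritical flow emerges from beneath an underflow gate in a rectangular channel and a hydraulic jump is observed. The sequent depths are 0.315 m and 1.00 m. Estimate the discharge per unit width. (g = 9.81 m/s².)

For a rectangular channel the momentum equation gives q² = ½·g·y₁·y₂·(y₁ + y₂) = ½×9.81×0.315×1.00×1.31 = 2.03.
q = √2.03 = 1.43 m²/s.

q = 1.43 m²/s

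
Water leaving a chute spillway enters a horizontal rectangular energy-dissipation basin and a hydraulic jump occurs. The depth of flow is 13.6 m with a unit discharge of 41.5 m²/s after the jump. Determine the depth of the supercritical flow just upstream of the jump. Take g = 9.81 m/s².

V₂ = q/y₂ = 41.5/13.6 = 3.05 m/s; Fr₂ = V₂/√(g·y₂) = 0.264.
Applying the sequent-depth relation in reverse, y₁/y₂ = ½[√(1 + 8Fr₂²) − 1] = ½[√1.558 − 1] = 0.124.
y₁ = 0.124 × 13.6 = 1.69 m.

y₁ = 1.69 m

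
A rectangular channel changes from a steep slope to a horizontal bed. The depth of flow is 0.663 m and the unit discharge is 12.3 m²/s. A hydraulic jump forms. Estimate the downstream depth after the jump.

y₂ = 6.50 m

V₁ = q/y₁ = 12.3/0.663 = 18.6 m/s. Fr₁ = V₁/√(g·y₁) = 18.6/√(9.81×0.663) = 7.27.
Bélanger equation: y₂/y₁ = ½[√(1 + 8Fr₁²) − 1] = ½[√424.3 − 1] = 9.80.
y₂ = 9.80 × 0.663 = 6.50 m.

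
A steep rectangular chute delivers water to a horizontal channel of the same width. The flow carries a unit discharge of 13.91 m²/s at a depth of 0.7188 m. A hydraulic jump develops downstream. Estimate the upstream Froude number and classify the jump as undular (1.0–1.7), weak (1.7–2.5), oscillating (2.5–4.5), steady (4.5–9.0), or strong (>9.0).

Fr₁ = 7.288; steady jump

V₁ = q/y₁ = 13.91/0.7188 = 19.35 m/s. Fr₁ = V₁/√(g·y₁) = 19.35/√(9.81×0.7188) = 7.288.
Fr₁ = 7.288 lies in the steady range.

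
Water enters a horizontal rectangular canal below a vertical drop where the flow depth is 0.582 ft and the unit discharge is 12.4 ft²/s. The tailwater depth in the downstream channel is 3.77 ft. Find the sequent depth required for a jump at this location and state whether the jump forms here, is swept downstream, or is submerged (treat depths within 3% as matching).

y₂ = 3.77 ft; the jump forms here

V₁ = q/y₁ = 12.4/0.582 = 21.3 ft/s. Fr₁ = V₁/√(g·y₁) = 21.3/√(32.2×0.582) = 4.92.
Sequent-depth ratio: y₂/y₁ = ½[√(1 + 8Fr₁²) − 1] = ½[√194.8 − 1] = 6.48.
y₂ = 6.48 × 0.582 = 3.77 ft.
Tailwater y_tw = 3.77 ft: y_tw ≈ y₂, so the jump forms here.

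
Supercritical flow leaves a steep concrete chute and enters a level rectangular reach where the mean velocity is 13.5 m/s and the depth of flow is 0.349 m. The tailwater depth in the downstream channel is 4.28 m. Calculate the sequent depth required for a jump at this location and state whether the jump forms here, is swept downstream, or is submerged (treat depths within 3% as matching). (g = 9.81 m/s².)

Fr₁ = V₁/√(g·y₁) = 13.5/√(9.81×0.349) = 7.30.
Sequent-depth ratio: y₂/y₁ = ½[√(1 + 8Fr₁²) − 1] = ½[√426.9 − 1] = 9.83.
y₂ = 9.83 × 0.349 = 3.43 m.
Tailwater y_tw = 4.28 m: y_tw > y₂, so the jump is submerged.

y₂ = 3.43 m; the jump is submerged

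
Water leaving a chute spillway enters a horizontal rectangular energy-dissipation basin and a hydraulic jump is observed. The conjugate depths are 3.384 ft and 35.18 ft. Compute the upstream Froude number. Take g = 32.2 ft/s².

Fr₁ = 7.697

For a rectangular channel the momentum equation gives q² = ½·g·y₁·y₂·(y₁ + y₂) = ½×32.2×3.384×35.18×38.56 = 73915.
q = √73915 = 271.9 ft²/s.
V₁ = q/y₁ = 80.34 ft/s; Fr₁ = V₁/√(g·y₁) = 7.697.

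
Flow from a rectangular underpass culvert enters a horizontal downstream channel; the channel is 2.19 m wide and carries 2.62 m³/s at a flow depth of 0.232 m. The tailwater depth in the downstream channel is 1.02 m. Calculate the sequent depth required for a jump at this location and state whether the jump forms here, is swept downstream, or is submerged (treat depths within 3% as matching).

y₂ = 1.01 m; the jump forms here

q = Q/b = 2.62/2.19 = 1.20 m²/s; V₁ = q/y₁ = 5.16 m/s. Fr₁ = V₁/√(g·y₁) = 3.42.
By Bélanger, y₂/y₁ = ½[√(1 + 8Fr₁²) − 1] = ½[√94.47 − 1] = 4.36.
y₂ = 4.36 × 0.232 = 1.01 m.
Tailwater y_tw = 1.02 m: y_tw ≈ y₂, so the jump forms here.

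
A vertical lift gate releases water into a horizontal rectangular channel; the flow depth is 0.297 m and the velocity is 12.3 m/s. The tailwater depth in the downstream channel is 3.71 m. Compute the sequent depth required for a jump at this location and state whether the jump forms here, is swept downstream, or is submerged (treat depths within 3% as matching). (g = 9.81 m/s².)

Fr₁ = V₁/√(g·y₁) = 12.3/√(9.81×0.297) = 7.21.
Sequent-depth ratio: y₂/y₁ = ½[√(1 + 8Fr₁²) − 1] = ½[√416.4 − 1] = 9.70.
y₂ = 9.70 × 0.297 = 2.88 m.
Tailwater y_tw = 3.71 m: y_tw > y₂, so the jump is submerged.

y₂ = 2.88 m; the jump is submerged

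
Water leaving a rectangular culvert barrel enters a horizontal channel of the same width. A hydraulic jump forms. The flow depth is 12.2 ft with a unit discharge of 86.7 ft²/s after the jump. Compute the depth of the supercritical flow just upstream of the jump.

y₁ = 2.59 ft

V₂ = q/y₂ = 86.7/12.2 = 7.11 ft/s; Fr₂ = V₂/√(g·y₂) = 0.359.
The Bélanger relation is symmetric: y₁/y₂ = ½[√(1 + 8Fr₂²) − 1] = ½[√2.028 − 1] = 0.212.
y₁ = 0.212 × 12.2 = 2.59 ft.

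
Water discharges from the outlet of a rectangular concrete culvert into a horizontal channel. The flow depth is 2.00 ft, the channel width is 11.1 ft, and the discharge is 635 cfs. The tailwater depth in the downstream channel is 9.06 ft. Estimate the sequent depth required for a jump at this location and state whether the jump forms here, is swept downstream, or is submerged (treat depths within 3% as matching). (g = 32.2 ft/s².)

y₂ = 9.13 ft; the jump forms here

q = Q/b = 635/11.1 = 57.2 ft²/s; V₁ = q/y₁ = 28.6 ft/s. Fr₁ = V₁/√(g·y₁) = 3.56.
Sequent-depth ratio: y₂/y₁ = ½[√(1 + 8Fr₁²) − 1] = ½[√102.6 − 1] = 4.57.
y₂ = 4.57 × 2.00 = 9.13 ft.
Tailwater y_tw = 9.06 ft: y_tw ≈ y₂, so the jump forms here.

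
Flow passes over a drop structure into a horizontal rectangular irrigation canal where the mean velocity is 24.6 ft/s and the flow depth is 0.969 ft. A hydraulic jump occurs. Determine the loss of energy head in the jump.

ΔE = 4.51 ft

Fr₁ = V₁/√(g·y₁) = 24.6/√(32.2×0.969) = 4.40.
Conjugate-depth relation: y₂/y₁ = ½[√(1 + 8Fr₁²) − 1] = ½[√156.2 − 1] = 5.75.
y₂ = 5.75 × 0.969 = 5.57 ft.
q = V₁·y₁ = 24.6 × 0.969 = 23.8 ft²/s. V₂ = q/y₂ = 23.8/5.57 = 4.28 ft/s. E₁ = y₁ + V₁²/2g = 10.4 ft; E₂ = y₂ + V₂²/2g = 5.85 ft. ΔE = E₁ − E₂ = 4.51 ft.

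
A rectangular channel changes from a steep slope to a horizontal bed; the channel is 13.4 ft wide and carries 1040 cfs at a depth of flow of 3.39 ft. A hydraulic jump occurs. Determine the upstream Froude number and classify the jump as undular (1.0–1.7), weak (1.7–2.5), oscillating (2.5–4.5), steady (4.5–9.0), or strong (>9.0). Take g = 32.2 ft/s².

Fr₁ = 2.19; weak jump

q = Q/b = 1040/13.4 = 77.6 ft²/s; V₁ = q/y₁ = 22.9 ft/s. Fr₁ = V₁/√(g·y₁) = 2.19.
Fr₁ = 2.19 lies in the weak range.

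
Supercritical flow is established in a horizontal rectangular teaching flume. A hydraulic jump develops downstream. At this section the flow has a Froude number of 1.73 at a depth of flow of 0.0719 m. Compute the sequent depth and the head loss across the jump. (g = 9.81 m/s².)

Fr₁ = 1.73 (given).
From the momentum equation for a rectangular channel, y₂/y₁ = ½[√(1 + 8Fr₁²) − 1] = ½[√24.94 − 1] = 2.00.
y₂ = 2.00 × 0.0719 = 0.144 m.
Head loss: ΔE = (y₂ − y₁)³/(4y₁y₂) = (0.144 − 0.0719)³/(4×0.0719×0.144) = 0.000369/0.0413 = 0.00892 m.

y₂ = 0.144 m; ΔE = 0.00892 m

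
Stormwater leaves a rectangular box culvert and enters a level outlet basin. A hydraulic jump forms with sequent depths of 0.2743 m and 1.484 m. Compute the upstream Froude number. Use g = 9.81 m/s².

Fr₁ = 4.164

For a rectangular channel the momentum equation gives q² = ½·g·y₁·y₂·(y₁ + y₂) = ½×9.81×0.2743×1.484×1.758 = 3.511.
q = √3.511 = 1.874 m²/s.
V₁ = q/y₁ = 6.831 m/s; Fr₁ = V₁/√(g·y₁) = 4.164.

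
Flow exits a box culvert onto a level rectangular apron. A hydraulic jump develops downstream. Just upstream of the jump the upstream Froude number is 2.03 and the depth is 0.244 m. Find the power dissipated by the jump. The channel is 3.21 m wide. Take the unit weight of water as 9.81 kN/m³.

P = 1.72 kW

Fr₁ = 2.03 (given).
Sequent-depth ratio: y₂/y₁ = ½[√(1 + 8Fr₁²) − 1] = ½[√33.97 − 1] = 2.41.
y₂ = 2.41 × 0.244 = 0.589 m.
Head loss: ΔE = (y₂ − y₁)³/(4y₁y₂) = (0.589 − 0.244)³/(4×0.244×0.589) = 0.0411/0.575 = 0.0714 m.
V₁ = Fr₁·√(g·y₁) = 2.03×√(9.81×0.244) = 3.14 m/s; q = V₁·y₁ = 0.766 m²/s. Q = q·b = 0.766 × 3.21 = 2.46 m³/s. P = γ·Q·ΔE = 9.81 × 2.46 × 0.0714 = 1.72 kW.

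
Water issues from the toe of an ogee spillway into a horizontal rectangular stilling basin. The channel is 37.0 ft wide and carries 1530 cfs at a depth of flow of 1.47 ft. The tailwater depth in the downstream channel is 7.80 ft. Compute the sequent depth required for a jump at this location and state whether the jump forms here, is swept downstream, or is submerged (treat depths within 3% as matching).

q = Q/b = 1530/37.0 = 41.4 ft²/s; V₁ = q/y₁ = 28.1 ft/s. Fr₁ = V₁/√(g·y₁) = 4.09.
From the momentum equation for a rectangular channel, y₂/y₁ = ½[√(1 + 8Fr₁²) − 1] = ½[√134.7 − 1] = 5.30.
y₂ = 5.30 × 1.47 = 7.80 ft.
Tailwater y_tw = 7.80 ft: y_tw ≈ y₂, so the jump forms here.

y₂ = 7.80 ft; the jump forms here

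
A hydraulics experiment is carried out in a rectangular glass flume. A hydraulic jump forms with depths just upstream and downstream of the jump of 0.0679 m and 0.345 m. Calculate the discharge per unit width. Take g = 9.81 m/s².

For a rectangular channel the momentum equation gives q² = ½·g·y₁·y₂·(y₁ + y₂) = ½×9.81×0.0679×0.345×0.413 = 0.0474.
q = √0.0474 = 0.218 m²/s.

q = 0.218 m²/s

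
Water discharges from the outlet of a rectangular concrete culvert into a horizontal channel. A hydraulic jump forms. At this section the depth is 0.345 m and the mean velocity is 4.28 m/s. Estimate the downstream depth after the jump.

y₂ = 0.976 m

Fr₁ = V₁/√(g·y₁) = 4.28/√(9.81×0.345) = 2.33.
Conjugate-depth relation: y₂/y₁ = ½[√(1 + 8Fr₁²) − 1] = ½[√44.30 − 1] = 2.83.
y₂ = 2.83 × 0.345 = 0.976 m.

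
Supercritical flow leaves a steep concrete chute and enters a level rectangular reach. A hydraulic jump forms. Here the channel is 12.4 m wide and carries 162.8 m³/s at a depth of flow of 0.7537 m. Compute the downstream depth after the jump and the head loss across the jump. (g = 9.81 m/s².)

y₂ = 6.462 m; ΔE = 9.547 m

q = Q/b = 162.8/12.4 = 13.13 m²/s; V₁ = q/y₁ = 17.42 m/s. Fr₁ = V₁/√(g·y₁) = 6.406.
From the momentum equation for a rectangular channel, y₂/y₁ = ½[√(1 + 8Fr₁²) − 1] = ½[√329.32 − 1] = 8.574.
y₂ = 8.574 × 0.7537 = 6.462 m.
Head loss: ΔE = (y₂ − y₁)³/(4y₁y₂) = (6.462 − 0.7537)³/(4×0.7537×6.462) = 186.0/19.48 = 9.547 m.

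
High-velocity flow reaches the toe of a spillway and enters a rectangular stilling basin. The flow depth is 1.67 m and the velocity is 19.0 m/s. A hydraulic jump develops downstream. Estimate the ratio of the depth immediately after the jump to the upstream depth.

y₂/y₁ = 6.16

Fr₁ = V₁/√(g·y₁) = 19.0/√(9.81×1.67) = 4.69.
By Bélanger, y₂/y₁ = ½[√(1 + 8Fr₁²) − 1] = ½[√177.3 − 1] = 6.16.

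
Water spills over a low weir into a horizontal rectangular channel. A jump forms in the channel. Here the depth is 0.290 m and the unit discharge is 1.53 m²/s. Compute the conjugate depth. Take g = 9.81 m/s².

y₂ = 1.15 m

V₁ = q/y₁ = 1.53/0.290 = 5.28 m/s. Fr₁ = V₁/√(g·y₁) = 5.28/√(9.81×0.290) = 3.13.
Sequent-depth ratio: y₂/y₁ = ½[√(1 + 8Fr₁²) − 1] = ½[√79.27 − 1] = 3.95.
y₂ = 3.95 × 0.290 = 1.15 m.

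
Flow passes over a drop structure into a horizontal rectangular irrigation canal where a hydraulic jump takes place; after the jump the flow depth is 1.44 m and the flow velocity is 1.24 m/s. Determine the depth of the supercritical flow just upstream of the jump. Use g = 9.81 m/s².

Fr₂ = V₂/√(g·y₂) = 1.24/√(9.81×1.44) = 0.330.
From the momentum equation (using Fr₂), y₁/y₂ = ½[√(1 + 8Fr₂²) − 1] = ½[√1.871 − 1] = 0.184.
y₁ = 0.184 × 1.44 = 0.265 m.

y₁ = 0.265 m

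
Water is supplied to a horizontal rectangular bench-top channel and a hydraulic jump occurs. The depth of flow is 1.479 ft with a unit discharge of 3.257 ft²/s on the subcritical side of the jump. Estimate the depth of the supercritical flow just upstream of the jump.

y₁ = 0.2567 ft

V₂ = q/y₂ = 3.257/1.479 = 2.202 ft/s; Fr₂ = V₂/√(g·y₂) = 0.3191.
Since the conjugate-depth ratio holds either way, y₁/y₂ = ½[√(1 + 8Fr₂²) − 1] = ½[√1.8146 − 1] = 0.1735.
y₁ = 0.1735 × 1.479 = 0.2567 ft.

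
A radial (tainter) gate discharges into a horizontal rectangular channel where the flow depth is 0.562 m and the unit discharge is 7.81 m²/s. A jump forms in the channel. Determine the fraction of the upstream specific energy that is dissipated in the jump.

V₁ = q/y₁ = 7.81/0.562 = 13.9 m/s. Fr₁ = V₁/√(g·y₁) = 13.9/√(9.81×0.562) = 5.92.
By Bélanger, y₂/y₁ = ½[√(1 + 8Fr₁²) − 1] = ½[√281.2 − 1] = 7.88.
y₂ = 7.88 × 0.562 = 4.43 m.
E₁ = y₁ + V₁²/2g = 10.4 m. ΔE = (y₂ − y₁)³/(4y₁y₂) = 5.82 m. ΔE/E₁ = 5.82/10.4 = 0.559.

ΔE/E₁ = 0.559 (55.9%)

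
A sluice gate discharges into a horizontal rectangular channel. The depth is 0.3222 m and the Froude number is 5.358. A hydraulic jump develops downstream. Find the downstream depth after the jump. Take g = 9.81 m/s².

y₂ = 2.286 m

Fr₁ = 5.358 (given).
Bélanger equation: y₂/y₁ = ½[√(1 + 8Fr₁²) − 1] = ½[√230.67 − 1] = 7.094.
y₂ = 7.094 × 0.3222 = 2.286 m.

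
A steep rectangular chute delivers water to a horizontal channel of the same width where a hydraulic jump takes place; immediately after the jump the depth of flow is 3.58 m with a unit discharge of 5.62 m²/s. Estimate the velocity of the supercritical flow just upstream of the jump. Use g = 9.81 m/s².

V₂ = q/y₂ = 5.62/3.58 = 1.57 m/s; Fr₂ = V₂/√(g·y₂) = 0.265.
From the momentum equation (using Fr₂), y₁/y₂ = ½[√(1 + 8Fr₂²) − 1] = ½[√1.561 − 1] = 0.125.
y₁ = 0.125 × 3.58 = 0.447 m.
V₁ = q/y₁ = 5.62/0.447 = 12.6 m/s.

V₁ = 12.6 m/s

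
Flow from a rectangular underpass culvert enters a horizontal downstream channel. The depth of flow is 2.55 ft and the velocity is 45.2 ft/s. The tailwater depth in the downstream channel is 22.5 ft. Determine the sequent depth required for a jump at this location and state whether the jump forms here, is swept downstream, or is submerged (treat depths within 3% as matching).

Fr₁ = V₁/√(g·y₁) = 45.2/√(32.2×2.55) = 4.99.
Conjugate-depth relation: y₂/y₁ = ½[√(1 + 8Fr₁²) − 1] = ½[√200.1 − 1] = 6.57.
y₂ = 6.57 × 2.55 = 16.8 ft.
Tailwater y_tw = 22.5 ft: y_tw > y₂, so the jump is submerged.

y₂ = 16.8 ft; the jump is submerged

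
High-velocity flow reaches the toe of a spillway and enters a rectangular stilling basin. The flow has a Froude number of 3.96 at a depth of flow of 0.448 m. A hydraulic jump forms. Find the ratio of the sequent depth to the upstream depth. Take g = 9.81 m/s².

y₂/y₁ = 5.12

Fr₁ = 3.96 (given).
By Bélanger, y₂/y₁ = ½[√(1 + 8Fr₁²) − 1] = ½[√126.5 − 1] = 5.12.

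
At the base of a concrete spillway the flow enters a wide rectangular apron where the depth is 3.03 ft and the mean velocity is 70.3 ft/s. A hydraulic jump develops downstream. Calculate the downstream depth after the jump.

y₂ = 29.0 ft

Fr₁ = V₁/√(g·y₁) = 70.3/√(32.2×3.03) = 7.12.
By Bélanger, y₂/y₁ = ½[√(1 + 8Fr₁²) − 1] = ½[√406.2 − 1] = 9.58.
y₂ = 9.58 × 3.03 = 29.0 ft.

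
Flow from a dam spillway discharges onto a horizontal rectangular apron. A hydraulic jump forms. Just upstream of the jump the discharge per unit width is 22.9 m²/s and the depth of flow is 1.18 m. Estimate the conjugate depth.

y₂ = 8.95 m

V₁ = q/y₁ = 22.9/1.18 = 19.4 m/s. Fr₁ = V₁/√(g·y₁) = 19.4/√(9.81×1.18) = 5.70.
Bélanger equation: y₂/y₁ = ½[√(1 + 8Fr₁²) − 1] = ½[√261.3 − 1] = 7.58.
y₂ = 7.58 × 1.18 = 8.95 m.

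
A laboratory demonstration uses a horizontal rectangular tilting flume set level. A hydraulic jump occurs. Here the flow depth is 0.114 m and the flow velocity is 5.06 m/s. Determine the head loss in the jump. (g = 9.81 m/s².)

Fr₁ = V₁/√(g·y₁) = 5.06/√(9.81×0.114) = 4.78.
By Bélanger, y₂/y₁ = ½[√(1 + 8Fr₁²) − 1] = ½[√184.2 − 1] = 6.29.
y₂ = 6.29 × 0.114 = 0.717 m.
Head loss: ΔE = (y₂ − y₁)³/(4y₁y₂) = (0.717 − 0.114)³/(4×0.114×0.717) = 0.219/0.327 = 0.669 m.

ΔE = 0.669 m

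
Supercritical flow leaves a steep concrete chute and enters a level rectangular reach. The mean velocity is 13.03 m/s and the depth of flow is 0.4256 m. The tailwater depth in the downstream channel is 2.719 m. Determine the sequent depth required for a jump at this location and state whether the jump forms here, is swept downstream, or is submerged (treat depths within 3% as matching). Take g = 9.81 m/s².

y₂ = 3.631 m; the jump is swept downstream

Fr₁ = V₁/√(g·y₁) = 13.03/√(9.81×0.4256) = 6.377.
Bélanger equation: y₂/y₁ = ½[√(1 + 8Fr₁²) − 1] = ½[√326.32 − 1] = 8.532.
y₂ = 8.532 × 0.4256 = 3.631 m.
Tailwater y_tw = 2.719 m: y_tw < y₂, so the jump is swept downstream.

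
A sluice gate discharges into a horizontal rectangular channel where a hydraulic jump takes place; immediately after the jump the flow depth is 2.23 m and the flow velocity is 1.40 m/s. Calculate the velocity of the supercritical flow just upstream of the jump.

Fr₂ = V₂/√(g·y₂) = 1.40/√(9.81×2.23) = 0.299.
From the momentum equation (using Fr₂), y₁/y₂ = ½[√(1 + 8Fr₂²) − 1] = ½[√1.717 − 1] = 0.155.
y₁ = 0.155 × 2.23 = 0.346 m.
V₁ = q/y₁ = 3.12/0.346 = 9.02 m/s.

V₁ = 9.02 m/s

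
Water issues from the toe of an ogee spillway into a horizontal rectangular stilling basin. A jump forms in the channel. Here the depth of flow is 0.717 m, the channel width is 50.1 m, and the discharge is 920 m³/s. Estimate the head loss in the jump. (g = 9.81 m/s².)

q = Q/b = 920/50.1 = 18.4 m²/s; V₁ = q/y₁ = 25.6 m/s. Fr₁ = V₁/√(g·y₁) = 9.66.
By Bélanger, y₂/y₁ = ½[√(1 + 8Fr₁²) − 1] = ½[√747.0 − 1] = 13.2.
y₂ = 13.2 × 0.717 = 9.44 m.
V₂ = q/y₂ = 18.4/9.44 = 1.95 m/s. E₁ = y₁ + V₁²/2g = 34.1 m; E₂ = y₂ + V₂²/2g = 9.63 m. ΔE = E₁ − E₂ = 24.5 m.

ΔE = 24.5 m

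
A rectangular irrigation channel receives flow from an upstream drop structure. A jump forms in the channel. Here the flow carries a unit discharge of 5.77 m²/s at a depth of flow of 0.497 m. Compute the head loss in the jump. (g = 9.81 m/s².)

V₁ = q/y₁ = 5.77/0.497 = 11.6 m/s. Fr₁ = V₁/√(g·y₁) = 11.6/√(9.81×0.497) = 5.26.
Conjugate-depth relation: y₂/y₁ = ½[√(1 + 8Fr₁²) − 1] = ½[√222.2 − 1] = 6.95.
y₂ = 6.95 × 0.497 = 3.46 m.
Head loss: ΔE = (y₂ − y₁)³/(4y₁y₂) = (3.46 − 0.497)³/(4×0.497×3.46) = 25.9/6.87 = 3.77 m.

ΔE = 3.77 m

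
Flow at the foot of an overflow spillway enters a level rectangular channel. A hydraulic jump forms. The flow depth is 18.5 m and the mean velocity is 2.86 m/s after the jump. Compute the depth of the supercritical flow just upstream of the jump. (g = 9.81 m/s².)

Fr₂ = V₂/√(g·y₂) = 2.86/√(9.81×18.5) = 0.212.
The Bélanger relation is symmetric: y₁/y₂ = ½[√(1 + 8Fr₂²) − 1] = ½[√1.361 − 1] = 0.0832.
y₁ = 0.0832 × 18.5 = 1.54 m.

y₁ = 1.54 m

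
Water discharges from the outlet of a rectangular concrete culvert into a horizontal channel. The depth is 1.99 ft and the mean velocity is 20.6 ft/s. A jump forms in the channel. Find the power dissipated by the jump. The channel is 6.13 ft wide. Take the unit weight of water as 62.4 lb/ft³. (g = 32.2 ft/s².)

Fr₁ = V₁/√(g·y₁) = 20.6/√(32.2×1.99) = 2.57.
Bélanger equation: y₂/y₁ = ½[√(1 + 8Fr₁²) − 1] = ½[√53.98 − 1] = 3.17.
y₂ = 3.17 × 1.99 = 6.32 ft.
q = V₁·y₁ = 20.6 × 1.99 = 41.0 ft²/s. V₂ = q/y₂ = 41.0/6.32 = 6.49 ft/s. E₁ = y₁ + V₁²/2g = 8.58 ft; E₂ = y₂ + V₂²/2g = 6.97 ft. ΔE = E₁ − E₂ = 1.61 ft.
Q = q·b = 41.0 × 6.13 = 251 cfs. P = γ·Q·ΔE/550 = 62.4 × 251 × 1.61 / 550 = 45.9 hp.

P = 45.9 hp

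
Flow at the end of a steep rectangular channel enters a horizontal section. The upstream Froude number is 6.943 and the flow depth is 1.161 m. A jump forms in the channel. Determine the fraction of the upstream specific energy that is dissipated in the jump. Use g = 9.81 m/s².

Fr₁ = 6.943 (given).
Sequent-depth ratio: y₂/y₁ = ½[√(1 + 8Fr₁²) − 1] = ½[√386.64 − 1] = 9.332.
y₂ = 9.332 × 1.161 = 10.83 m.
E₁ = y₁(1 + Fr₁²/2) = 1.161×(1 + 6.943²/2) = 29.14 m. ΔE = (y₂ − y₁)³/(4y₁y₂) = 17.99 m. ΔE/E₁ = 17.99/29.14 = 0.617.

ΔE/E₁ = 0.617 (61.7%)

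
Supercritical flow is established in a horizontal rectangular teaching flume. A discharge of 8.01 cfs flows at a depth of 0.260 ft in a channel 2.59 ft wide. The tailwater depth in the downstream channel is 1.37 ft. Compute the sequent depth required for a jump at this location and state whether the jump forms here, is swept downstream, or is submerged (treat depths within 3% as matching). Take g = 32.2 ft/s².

q = Q/b = 8.01/2.59 = 3.09 ft²/s; V₁ = q/y₁ = 11.9 ft/s. Fr₁ = V₁/√(g·y₁) = 4.11.
By Bélanger, y₂/y₁ = ½[√(1 + 8Fr₁²) − 1] = ½[√136.2 − 1] = 5.34.
y₂ = 5.34 × 0.260 = 1.39 ft.
Tailwater y_tw = 1.37 ft: y_tw ≈ y₂, so the jump forms here.

y₂ = 1.39 ft; the jump forms here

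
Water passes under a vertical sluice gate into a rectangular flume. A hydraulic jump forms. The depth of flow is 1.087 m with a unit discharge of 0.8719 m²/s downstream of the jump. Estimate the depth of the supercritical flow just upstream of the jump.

V₂ = q/y₂ = 0.8719/1.087 = 0.8021 m/s; Fr₂ = V₂/√(g·y₂) = 0.2456.
From the momentum equation (using Fr₂), y₁/y₂ = ½[√(1 + 8Fr₂²) − 1] = ½[√1.4827 − 1] = 0.1088.
y₁ = 0.1088 × 1.087 = 0.1183 m.

y₁ = 0.1183 m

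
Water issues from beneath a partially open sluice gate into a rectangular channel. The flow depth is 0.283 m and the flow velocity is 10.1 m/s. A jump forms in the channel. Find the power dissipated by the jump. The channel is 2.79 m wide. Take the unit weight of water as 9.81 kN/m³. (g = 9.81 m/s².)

P = 244 kW

Fr₁ = V₁/√(g·y₁) = 10.1/√(9.81×0.283) = 6.06.
By Bélanger, y₂/y₁ = ½[√(1 + 8Fr₁²) − 1] = ½[√295.0 − 1] = 8.09.
y₂ = 8.09 × 0.283 = 2.29 m.
Head loss: ΔE = (y₂ − y₁)³/(4y₁y₂) = (2.29 − 0.283)³/(4×0.283×2.29) = 8.07/2.59 = 3.11 m.
q = V₁·y₁ = 10.1 × 0.283 = 2.86 m²/s. Q = q·b = 2.86 × 2.79 = 7.97 m³/s. P = γ·Q·ΔE = 9.81 × 7.97 × 3.11 = 244 kW.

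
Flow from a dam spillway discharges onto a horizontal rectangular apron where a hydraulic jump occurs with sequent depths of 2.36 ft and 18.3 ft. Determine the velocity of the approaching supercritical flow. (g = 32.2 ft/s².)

V₁ = 50.8 ft/s

For a rectangular channel the momentum equation gives q² = ½·g·y₁·y₂·(y₁ + y₂) = ½×32.2×2.36×18.3×20.7 = 14365.
q = √14365 = 120 ft²/s.
V₁ = q/y₁ = 120/2.36 = 50.8 ft/s.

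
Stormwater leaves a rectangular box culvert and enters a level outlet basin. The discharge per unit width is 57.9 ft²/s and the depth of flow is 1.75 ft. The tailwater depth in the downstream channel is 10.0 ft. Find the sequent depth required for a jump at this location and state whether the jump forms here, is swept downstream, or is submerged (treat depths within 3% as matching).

y₂ = 10.1 ft; the jump forms here

V₁ = q/y₁ = 57.9/1.75 = 33.1 ft/s. Fr₁ = V₁/√(g·y₁) = 33.1/√(32.2×1.75) = 4.41.
Sequent-depth ratio: y₂/y₁ = ½[√(1 + 8Fr₁²) − 1] = ½[√156.4 − 1] = 5.75.
y₂ = 5.75 × 1.75 = 10.1 ft.
Tailwater y_tw = 10.0 ft: y_tw ≈ y₂, so the jump forms here.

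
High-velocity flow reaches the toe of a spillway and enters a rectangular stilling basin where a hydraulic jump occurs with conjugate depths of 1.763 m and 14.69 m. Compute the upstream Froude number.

For a rectangular channel the momentum equation gives q² = ½·g·y₁·y₂·(y₁ + y₂) = ½×9.81×1.763×14.69×16.45 = 2090.
q = √2090 = 45.72 m²/s.
V₁ = q/y₁ = 25.93 m/s; Fr₁ = V₁/√(g·y₁) = 6.235.

Fr₁ = 6.235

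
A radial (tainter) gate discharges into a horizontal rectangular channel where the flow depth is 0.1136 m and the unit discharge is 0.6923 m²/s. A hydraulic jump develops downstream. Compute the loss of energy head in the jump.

ΔE = 1.102 m

V₁ = q/y₁ = 0.6923/0.1136 = 6.094 m/s. Fr₁ = V₁/√(g·y₁) = 6.094/√(9.81×0.1136) = 5.773.
Conjugate-depth relation: y₂/y₁ = ½[√(1 + 8Fr₁²) − 1] = ½[√267.61 − 1] = 7.679.
y₂ = 7.679 × 0.1136 = 0.8724 m.
V₂ = q/y₂ = 0.6923/0.8724 = 0.7936 m/s. E₁ = y₁ + V₁²/2g = 2.007 m; E₂ = y₂ + V₂²/2g = 0.9045 m. ΔE = E₁ − E₂ = 1.102 m.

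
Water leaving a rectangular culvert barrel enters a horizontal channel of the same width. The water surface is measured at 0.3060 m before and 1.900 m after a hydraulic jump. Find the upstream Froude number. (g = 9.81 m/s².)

For a rectangular channel the momentum equation gives q² = ½·g·y₁·y₂·(y₁ + y₂) = ½×9.81×0.3060×1.900×2.206 = 6.291.
q = √6.291 = 2.508 m²/s.
V₁ = q/y₁ = 8.197 m/s; Fr₁ = V₁/√(g·y₁) = 4.731.

Fr₁ = 4.731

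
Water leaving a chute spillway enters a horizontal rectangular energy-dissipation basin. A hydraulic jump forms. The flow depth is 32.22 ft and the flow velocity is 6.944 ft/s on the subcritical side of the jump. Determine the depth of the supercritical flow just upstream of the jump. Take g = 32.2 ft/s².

y₁ = 2.759 ft

Fr₂ = V₂/√(g·y₂) = 6.944/√(32.2×32.22) = 0.2156.
Applying the sequent-depth relation in reverse, y₁/y₂ = ½[√(1 + 8Fr₂²) − 1] = ½[√1.3718 − 1] = 0.08562.
y₁ = 0.08562 × 32.22 = 2.759 ft.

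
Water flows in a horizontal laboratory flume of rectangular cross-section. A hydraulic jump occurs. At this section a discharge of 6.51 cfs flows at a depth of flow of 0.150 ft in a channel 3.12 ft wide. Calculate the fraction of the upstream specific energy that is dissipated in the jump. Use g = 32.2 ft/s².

q = Q/b = 6.51/3.12 = 2.09 ft²/s; V₁ = q/y₁ = 13.9 ft/s. Fr₁ = V₁/√(g·y₁) = 6.33.
Sequent-depth ratio: y₂/y₁ = ½[√(1 + 8Fr₁²) − 1] = ½[√321.5 − 1] = 8.47.
y₂ = 8.47 × 0.150 = 1.27 ft.
E₁ = y₁ + V₁²/2g = 3.15 ft. ΔE = (y₂ − y₁)³/(4y₁y₂) = 1.84 ft. ΔE/E₁ = 1.84/3.15 = 0.584.

ΔE/E₁ = 0.584 (58.4%)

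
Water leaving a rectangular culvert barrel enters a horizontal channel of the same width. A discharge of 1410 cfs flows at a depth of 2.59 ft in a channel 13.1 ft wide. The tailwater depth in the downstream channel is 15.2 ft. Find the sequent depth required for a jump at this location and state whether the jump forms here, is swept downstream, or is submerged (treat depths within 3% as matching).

q = Q/b = 1410/13.1 = 108 ft²/s; V₁ = q/y₁ = 41.6 ft/s. Fr₁ = V₁/√(g·y₁) = 4.55.
By Bélanger, y₂/y₁ = ½[√(1 + 8Fr₁²) − 1] = ½[√166.7 − 1] = 5.95.
y₂ = 5.95 × 2.59 = 15.4 ft.
Tailwater y_tw = 15.2 ft: y_tw ≈ y₂, so the jump forms here.

y₂ = 15.4 ft; the jump forms here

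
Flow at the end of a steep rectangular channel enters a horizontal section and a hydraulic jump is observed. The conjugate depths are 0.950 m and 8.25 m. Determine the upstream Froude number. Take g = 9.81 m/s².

For a rectangular channel the momentum equation gives q² = ½·g·y₁·y₂·(y₁ + y₂) = ½×9.81×0.950×8.25×9.20 = 354.
q = √354 = 18.8 m²/s.
V₁ = q/y₁ = 19.8 m/s; Fr₁ = V₁/√(g·y₁) = 6.48.

Fr₁ = 6.48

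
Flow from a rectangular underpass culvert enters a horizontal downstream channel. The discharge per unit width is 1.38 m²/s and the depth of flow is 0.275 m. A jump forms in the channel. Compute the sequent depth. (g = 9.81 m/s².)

V₁ = q/y₁ = 1.38/0.275 = 5.02 m/s. Fr₁ = V₁/√(g·y₁) = 5.02/√(9.81×0.275) = 3.06.
Bélanger equation: y₂/y₁ = ½[√(1 + 8Fr₁²) − 1] = ½[√75.68 − 1] = 3.85.
y₂ = 3.85 × 0.275 = 1.06 m.

y₂ = 1.06 m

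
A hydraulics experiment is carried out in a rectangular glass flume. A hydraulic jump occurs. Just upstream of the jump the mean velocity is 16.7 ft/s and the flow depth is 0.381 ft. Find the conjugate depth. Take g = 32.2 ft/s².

Fr₁ = V₁/√(g·y₁) = 16.7/√(32.2×0.381) = 4.77.
Sequent-depth ratio: y₂/y₁ = ½[√(1 + 8Fr₁²) − 1] = ½[√182.9 − 1] = 6.26.
y₂ = 6.26 × 0.381 = 2.39 ft.

y₂ = 2.39 ft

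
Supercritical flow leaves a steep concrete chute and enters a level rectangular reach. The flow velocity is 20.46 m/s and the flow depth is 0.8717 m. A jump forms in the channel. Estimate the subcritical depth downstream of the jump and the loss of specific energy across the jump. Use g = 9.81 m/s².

y₂ = 8.200 m; ΔE = 13.77 m

Fr₁ = V₁/√(g·y₁) = 20.46/√(9.81×0.8717) = 6.997.
Conjugate-depth relation: y₂/y₁ = ½[√(1 + 8Fr₁²) − 1] = ½[√392.62 − 1] = 9.407.
y₂ = 9.407 × 0.8717 = 8.200 m.
Head loss: ΔE = (y₂ − y₁)³/(4y₁y₂) = (8.200 − 0.8717)³/(4×0.8717×8.200) = 393.6/28.59 = 13.77 m.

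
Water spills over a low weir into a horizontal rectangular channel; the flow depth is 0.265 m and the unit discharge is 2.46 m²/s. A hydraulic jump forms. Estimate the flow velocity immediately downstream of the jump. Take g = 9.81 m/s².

V₂ = 1.21 m/s

V₁ = q/y₁ = 2.46/0.265 = 9.28 m/s. Fr₁ = V₁/√(g·y₁) = 9.28/√(9.81×0.265) = 5.76.
By Bélanger, y₂/y₁ = ½[√(1 + 8Fr₁²) − 1] = ½[√266.2 − 1] = 7.66.
y₂ = 7.66 × 0.265 = 2.03 m.
V₂ = q/y₂ = 2.46/2.03 = 1.21 m/s.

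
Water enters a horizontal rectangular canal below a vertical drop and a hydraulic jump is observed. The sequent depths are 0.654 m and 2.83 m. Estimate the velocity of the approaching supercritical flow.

For a rectangular channel the momentum equation gives q² = ½·g·y₁·y₂·(y₁ + y₂) = ½×9.81×0.654×2.83×3.48 = 31.6.
q = √31.6 = 5.62 m²/s.
V₁ = q/y₁ = 5.62/0.654 = 8.60 m/s.

V₁ = 8.60 m/s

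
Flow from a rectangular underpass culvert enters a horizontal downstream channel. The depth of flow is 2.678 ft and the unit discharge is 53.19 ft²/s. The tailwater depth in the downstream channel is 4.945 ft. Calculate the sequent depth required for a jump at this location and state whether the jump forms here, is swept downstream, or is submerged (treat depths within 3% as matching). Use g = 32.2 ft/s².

V₁ = q/y₁ = 53.19/2.678 = 19.86 ft/s. Fr₁ = V₁/√(g·y₁) = 19.86/√(32.2×2.678) = 2.139.
Conjugate-depth relation: y₂/y₁ = ½[√(1 + 8Fr₁²) − 1] = ½[√37.598 − 1] = 2.566.
y₂ = 2.566 × 2.678 = 6.871 ft.
Tailwater y_tw = 4.945 ft: y_tw < y₂, so the jump is swept downstream.

y₂ = 6.871 ft; the jump is swept downstream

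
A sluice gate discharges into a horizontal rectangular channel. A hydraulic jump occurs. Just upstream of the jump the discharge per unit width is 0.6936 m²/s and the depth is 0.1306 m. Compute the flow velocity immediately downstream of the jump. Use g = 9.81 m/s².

V₁ = q/y₁ = 0.6936/0.1306 = 5.311 m/s. Fr₁ = V₁/√(g·y₁) = 5.311/√(9.81×0.1306) = 4.692.
By Bélanger, y₂/y₁ = ½[√(1 + 8Fr₁²) − 1] = ½[√177.12 − 1] = 6.154.
y₂ = 6.154 × 0.1306 = 0.8038 m.
V₂ = q/y₂ = 0.6936/0.8038 = 0.8629 m/s.

V₂ = 0.8629 m/s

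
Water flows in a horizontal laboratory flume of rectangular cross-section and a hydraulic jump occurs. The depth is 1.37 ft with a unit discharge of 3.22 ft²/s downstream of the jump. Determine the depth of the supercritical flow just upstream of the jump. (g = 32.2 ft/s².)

V₂ = q/y₂ = 3.22/1.37 = 2.35 ft/s; Fr₂ = V₂/√(g·y₂) = 0.354.
From the momentum equation (using Fr₂), y₁/y₂ = ½[√(1 + 8Fr₂²) − 1] = ½[√2.002 − 1] = 0.207.
y₁ = 0.207 × 1.37 = 0.284 ft.

y₁ = 0.284 ft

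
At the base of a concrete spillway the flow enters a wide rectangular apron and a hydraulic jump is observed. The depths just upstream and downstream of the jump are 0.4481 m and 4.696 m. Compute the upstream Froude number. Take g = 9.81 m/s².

For a rectangular channel the momentum equation gives q² = ½·g·y₁·y₂·(y₁ + y₂) = ½×9.81×0.4481×4.696×5.144 = 53.09.
q = √53.09 = 7.287 m²/s.
V₁ = q/y₁ = 16.26 m/s; Fr₁ = V₁/√(g·y₁) = 7.756.

Fr₁ = 7.756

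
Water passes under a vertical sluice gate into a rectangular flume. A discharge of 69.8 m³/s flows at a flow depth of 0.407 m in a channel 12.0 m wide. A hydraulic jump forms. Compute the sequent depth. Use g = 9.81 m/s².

q = Q/b = 69.8/12.0 = 5.82 m²/s; V₁ = q/y₁ = 14.3 m/s. Fr₁ = V₁/√(g·y₁) = 7.15.
From the momentum equation for a rectangular channel, y₂/y₁ = ½[√(1 + 8Fr₁²) − 1] = ½[√410.2 − 1] = 9.63.
y₂ = 9.63 × 0.407 = 3.92 m.

y₂ = 3.92 m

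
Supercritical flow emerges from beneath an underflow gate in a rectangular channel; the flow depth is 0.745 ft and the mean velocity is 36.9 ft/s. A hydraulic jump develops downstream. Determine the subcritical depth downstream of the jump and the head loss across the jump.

y₂ = 7.57 ft; ΔE = 14.1 ft

Fr₁ = V₁/√(g·y₁) = 36.9/√(32.2×0.745) = 7.53.
By Bélanger, y₂/y₁ = ½[√(1 + 8Fr₁²) − 1] = ½[√455.1 − 1] = 10.2.
y₂ = 10.2 × 0.745 = 7.57 ft.
Head loss: ΔE = (y₂ − y₁)³/(4y₁y₂) = (7.57 − 0.745)³/(4×0.745×7.57) = 318/22.6 = 14.1 ft.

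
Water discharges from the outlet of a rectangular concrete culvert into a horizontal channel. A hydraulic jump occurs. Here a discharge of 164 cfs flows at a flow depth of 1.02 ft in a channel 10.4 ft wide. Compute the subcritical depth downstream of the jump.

q = Q/b = 164/10.4 = 15.8 ft²/s; V₁ = q/y₁ = 15.5 ft/s. Fr₁ = V₁/√(g·y₁) = 2.70.
Conjugate-depth relation: y₂/y₁ = ½[√(1 + 8Fr₁²) − 1] = ½[√59.22 − 1] = 3.35.
y₂ = 3.35 × 1.02 = 3.41 ft.

y₂ = 3.41 ft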